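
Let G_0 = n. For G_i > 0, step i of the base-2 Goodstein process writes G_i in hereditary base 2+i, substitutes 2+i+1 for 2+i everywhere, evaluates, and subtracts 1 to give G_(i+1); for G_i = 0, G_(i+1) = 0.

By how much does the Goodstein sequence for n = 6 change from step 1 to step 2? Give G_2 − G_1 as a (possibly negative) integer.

228

step 0: 6 = 2^2 + 2; sub 3 for 2: 3^3 + 3; = 30; G_1 = 30−1 = 29
step 1: 29 = 3^3 + 2; sub 4 for 3: 4^4 + 2; = 258; G_2 = 258−1 = 257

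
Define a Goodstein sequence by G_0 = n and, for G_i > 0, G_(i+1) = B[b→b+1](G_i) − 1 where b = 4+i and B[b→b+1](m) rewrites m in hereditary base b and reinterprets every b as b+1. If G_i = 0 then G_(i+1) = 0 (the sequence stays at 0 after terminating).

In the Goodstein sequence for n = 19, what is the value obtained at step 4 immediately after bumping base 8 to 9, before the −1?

70

step 0: 19 = 4^2 + 3; sub 5 for 4: 5^2 + 3; = 28; G_1 = 28−1 = 27
step 1: 27 = 5^2 + 2; sub 6 for 5: 6^2 + 2; = 38; G_2 = 38−1 = 37
step 2: 37 = 6^2 + 1; sub 7 for 6: 7^2 + 1; = 50; G_3 = 50−1 = 49
step 3: 49 = 7^2; sub 8 for 7: 8^2; = 64; G_4 = 64−1 = 63
step 4: 63 = 7·8 + 7; sub 9 for 8: 7·9 + 7; = 70; G_5 = 70−1 = 69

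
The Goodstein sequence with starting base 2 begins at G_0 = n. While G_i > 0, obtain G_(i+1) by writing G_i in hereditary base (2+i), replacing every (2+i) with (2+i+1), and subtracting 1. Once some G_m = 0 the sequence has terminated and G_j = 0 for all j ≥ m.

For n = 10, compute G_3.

i=0: 10 = 2^(2 + 1) + 2 (b=2); 2→3: 3^(3 + 1) + 3 = 84; 84−1 = 83
i=1: 83 = 3^(3 + 1) + 2 (b=3); 3→4: 4^(4 + 1) + 2 = 1026; 1026−1 = 1025
i=2: 1025 = 4^(4 + 1) + 1 (b=4); 4→5: 5^(5 + 1) + 1 = 15626; 15626−1 = 15625
i=3: 15625 = 5^(5 + 1) (b=5); 5→6: 6^(6 + 1) = 279936; 279936−1 = 279935

15625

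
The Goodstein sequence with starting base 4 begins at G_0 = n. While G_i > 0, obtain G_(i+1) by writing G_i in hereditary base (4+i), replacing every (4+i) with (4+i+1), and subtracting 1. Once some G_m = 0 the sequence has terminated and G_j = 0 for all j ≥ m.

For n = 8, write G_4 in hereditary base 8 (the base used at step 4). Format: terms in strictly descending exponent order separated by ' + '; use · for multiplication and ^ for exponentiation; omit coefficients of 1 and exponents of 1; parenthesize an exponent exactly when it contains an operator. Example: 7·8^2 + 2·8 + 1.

step 0: 8 = 2·4; sub 5 for 4: 2·5; = 10; G_1 = 10−1 = 9
step 1: 9 = 5 + 4; sub 6 for 5: 6 + 4; = 10; G_2 = 10−1 = 9
step 2: 9 = 6 + 3; sub 7 for 6: 7 + 3; = 10; G_3 = 10−1 = 9
step 3: 9 = 7 + 2; sub 8 for 7: 8 + 2; = 10; G_4 = 10−1 = 9
step 4: 9 = 8 + 1; sub 9 for 8: 9 + 1; = 10; G_5 = 10−1 = 9

8 + 1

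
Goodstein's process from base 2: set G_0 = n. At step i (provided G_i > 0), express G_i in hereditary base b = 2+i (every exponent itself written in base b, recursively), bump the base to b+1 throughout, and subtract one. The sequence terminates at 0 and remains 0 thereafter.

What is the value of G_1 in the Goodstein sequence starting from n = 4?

26

base 2: 4 = 2^2; at 3: 3^3 = 27; next = 26
base 3: 26 = 2·3^2 + 2·3 + 2; at 4: 2·4^2 + 2·4 + 2 = 42; next = 41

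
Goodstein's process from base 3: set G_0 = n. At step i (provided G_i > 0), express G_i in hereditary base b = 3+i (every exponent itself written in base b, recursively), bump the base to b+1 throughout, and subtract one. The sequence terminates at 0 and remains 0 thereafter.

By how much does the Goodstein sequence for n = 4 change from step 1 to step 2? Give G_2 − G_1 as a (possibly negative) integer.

0

G_0=4  [base 3] 3 + 1  →[3↦4]→  4 + 1 = 5  −1 ⇒ G_1=4
G_1=4  [base 4] 4  →[4↦5]→  5 = 5  −1 ⇒ G_2=4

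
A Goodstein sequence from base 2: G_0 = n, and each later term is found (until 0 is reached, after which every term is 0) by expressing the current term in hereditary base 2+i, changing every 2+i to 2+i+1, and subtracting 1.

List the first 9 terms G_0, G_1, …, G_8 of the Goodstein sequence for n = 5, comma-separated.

step 0: 5 = 2^2 + 1; sub 3 for 2: 3^3 + 1; = 28; G_1 = 28−1 = 27
step 1: 27 = 3^3; sub 4 for 3: 4^4; = 256; G_2 = 256−1 = 255
step 2: 255 = 3·4^3 + 3·4^2 + 3·4 + 3; sub 5 for 4: 3·5^3 + 3·5^2 + 3·5 + 3; = 468; G_3 = 468−1 = 467
step 3: 467 = 3·5^3 + 3·5^2 + 3·5 + 2; sub 6 for 5: 3·6^3 + 3·6^2 + 3·6 + 2; = 776; G_4 = 776−1 = 775
step 4: 775 = 3·6^3 + 3·6^2 + 3·6 + 1; sub 7 for 6: 3·7^3 + 3·7^2 + 3·7 + 1; = 1198; G_5 = 1198−1 = 1197
step 5: 1197 = 3·7^3 + 3·7^2 + 3·7; sub 8 for 7: 3·8^3 + 3·8^2 + 3·8; = 1752; G_6 = 1752−1 = 1751
step 6: 1751 = 3·8^3 + 3·8^2 + 2·8 + 7; sub 9 for 8: 3·9^3 + 3·9^2 + 2·9 + 7; = 2455; G_7 = 2455−1 = 2454
step 7: 2454 = 3·9^3 + 3·9^2 + 2·9 + 6; sub 10 for 9: 3·10^3 + 3·10^2 + 2·10 + 6; = 3326; G_8 = 3326−1 = 3325

5, 27, 255, 467, 775, 1197, 1751, 2454, 3325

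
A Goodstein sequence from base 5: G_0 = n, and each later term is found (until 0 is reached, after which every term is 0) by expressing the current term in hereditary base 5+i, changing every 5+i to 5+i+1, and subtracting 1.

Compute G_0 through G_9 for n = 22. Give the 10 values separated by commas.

22, 25, 28, 31, 33, 35, 37, 39, 41, 43

base 5: 22 = 4·5 + 2; at 6: 4·6 + 2 = 26; next = 25
base 6: 25 = 4·6 + 1; at 7: 4·7 + 1 = 29; next = 28
base 7: 28 = 4·7; at 8: 4·8 = 32; next = 31
base 8: 31 = 3·8 + 7; at 9: 3·9 + 7 = 34; next = 33
base 9: 33 = 3·9 + 6; at 10: 3·10 + 6 = 36; next = 35
base 10: 35 = 3·10 + 5; at 11: 3·11 + 5 = 38; next = 37
base 11: 37 = 3·11 + 4; at 12: 3·12 + 4 = 40; next = 39
base 12: 39 = 3·12 + 3; at 13: 3·13 + 3 = 42; next = 41
base 13: 41 = 3·13 + 2; at 14: 3·14 + 2 = 44; next = 43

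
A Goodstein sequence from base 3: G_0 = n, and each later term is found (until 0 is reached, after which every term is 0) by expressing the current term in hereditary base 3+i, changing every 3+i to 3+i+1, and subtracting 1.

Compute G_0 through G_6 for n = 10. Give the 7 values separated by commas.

10, 16, 24, 27, 30, 33, 36

G_0 = 10. HB_3(10) = 3^2 + 1. Bump = 17. G_1 = 16.
G_1 = 16. HB_4(16) = 4^2. Bump = 25. G_2 = 24.
G_2 = 24. HB_5(24) = 4·5 + 4. Bump = 28. G_3 = 27.
G_3 = 27. HB_6(27) = 4·6 + 3. Bump = 31. G_4 = 30.
G_4 = 30. HB_7(30) = 4·7 + 2. Bump = 34. G_5 = 33.
G_5 = 33. HB_8(33) = 4·8 + 1. Bump = 37. G_6 = 36.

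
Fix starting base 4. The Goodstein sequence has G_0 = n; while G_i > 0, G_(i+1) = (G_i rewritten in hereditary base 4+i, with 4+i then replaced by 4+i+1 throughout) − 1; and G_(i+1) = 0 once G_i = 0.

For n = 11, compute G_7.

15

step 0: 11 = 2·4 + 3; sub 5 for 4: 2·5 + 3; = 13; G_1 = 13−1 = 12
step 1: 12 = 2·5 + 2; sub 6 for 5: 2·6 + 2; = 14; G_2 = 14−1 = 13
step 2: 13 = 2·6 + 1; sub 7 for 6: 2·7 + 1; = 15; G_3 = 15−1 = 14
step 3: 14 = 2·7; sub 8 for 7: 2·8; = 16; G_4 = 16−1 = 15
step 4: 15 = 8 + 7; sub 9 for 8: 9 + 7; = 16; G_5 = 16−1 = 15
step 5: 15 = 9 + 6; sub 10 for 9: 10 + 6; = 16; G_6 = 16−1 = 15
step 6: 15 = 10 + 5; sub 11 for 10: 11 + 5; = 16; G_7 = 16−1 = 15
step 7: 15 = 11 + 4; sub 12 for 11: 12 + 4; = 16; G_8 = 16−1 = 15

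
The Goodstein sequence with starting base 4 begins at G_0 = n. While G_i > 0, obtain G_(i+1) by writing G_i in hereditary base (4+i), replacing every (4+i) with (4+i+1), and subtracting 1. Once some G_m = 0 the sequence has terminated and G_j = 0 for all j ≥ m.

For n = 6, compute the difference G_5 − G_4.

-1

6 —HB4→ 4 + 2 —bump→ 5 + 2 = 7 —(−1)→ 6
6 —HB5→ 5 + 1 —bump→ 6 + 1 = 7 —(−1)→ 6
6 —HB6→ 6 —bump→ 7 = 7 —(−1)→ 6
6 —HB7→ 6 —bump→ 6 = 6 —(−1)→ 5
5 —HB8→ 5 —bump→ 5 = 5 —(−1)→ 4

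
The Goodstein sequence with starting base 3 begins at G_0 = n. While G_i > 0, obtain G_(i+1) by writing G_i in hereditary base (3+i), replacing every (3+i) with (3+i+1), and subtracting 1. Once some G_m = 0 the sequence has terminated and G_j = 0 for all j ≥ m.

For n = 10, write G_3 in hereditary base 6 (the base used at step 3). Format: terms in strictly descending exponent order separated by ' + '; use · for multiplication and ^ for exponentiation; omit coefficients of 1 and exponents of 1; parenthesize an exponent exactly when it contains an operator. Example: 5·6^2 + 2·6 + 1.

(0) 10|_3 = 3^2 + 1 ↦ 4^2 + 1|_4 = 17 ⇒ 16
(1) 16|_4 = 4^2 ↦ 5^2|_5 = 25 ⇒ 24
(2) 24|_5 = 4·5 + 4 ↦ 4·6 + 4|_6 = 28 ⇒ 27
(3) 27|_6 = 4·6 + 3 ↦ 4·7 + 3|_7 = 31 ⇒ 30

4·6 + 3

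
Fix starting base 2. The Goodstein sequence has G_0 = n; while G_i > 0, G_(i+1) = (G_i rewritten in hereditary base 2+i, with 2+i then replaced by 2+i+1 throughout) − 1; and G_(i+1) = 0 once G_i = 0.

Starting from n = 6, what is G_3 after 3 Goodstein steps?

i=0: 6 = 2^2 + 2 (b=2); 2→3: 3^3 + 3 = 30; 30−1 = 29
i=1: 29 = 3^3 + 2 (b=3); 3→4: 4^4 + 2 = 258; 258−1 = 257
i=2: 257 = 4^4 + 1 (b=4); 4→5: 5^5 + 1 = 3126; 3126−1 = 3125
i=3: 3125 = 5^5 (b=5); 5→6: 6^6 = 46656; 46656−1 = 46655

3125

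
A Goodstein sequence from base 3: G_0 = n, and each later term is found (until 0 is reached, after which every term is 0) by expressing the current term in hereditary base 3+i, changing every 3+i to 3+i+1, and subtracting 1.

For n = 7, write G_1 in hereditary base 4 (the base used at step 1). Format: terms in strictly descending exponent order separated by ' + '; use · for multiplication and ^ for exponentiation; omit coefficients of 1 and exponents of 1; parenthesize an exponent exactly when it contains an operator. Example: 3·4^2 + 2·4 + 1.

2·4

[0] 7 ≡ 2·3 + 1 (base 3). Lift 4: 9. −1: 8.
[1] 8 ≡ 2·4 (base 4). Lift 5: 10. −1: 9.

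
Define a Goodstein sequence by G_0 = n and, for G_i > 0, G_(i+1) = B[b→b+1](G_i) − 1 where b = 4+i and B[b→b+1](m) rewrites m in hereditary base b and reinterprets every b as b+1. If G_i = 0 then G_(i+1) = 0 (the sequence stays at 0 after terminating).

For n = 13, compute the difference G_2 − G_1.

2

i=0: 13 = 3·4 + 1 (b=4); 4→5: 3·5 + 1 = 16; 16−1 = 15
i=1: 15 = 3·5 (b=5); 5→6: 3·6 = 18; 18−1 = 17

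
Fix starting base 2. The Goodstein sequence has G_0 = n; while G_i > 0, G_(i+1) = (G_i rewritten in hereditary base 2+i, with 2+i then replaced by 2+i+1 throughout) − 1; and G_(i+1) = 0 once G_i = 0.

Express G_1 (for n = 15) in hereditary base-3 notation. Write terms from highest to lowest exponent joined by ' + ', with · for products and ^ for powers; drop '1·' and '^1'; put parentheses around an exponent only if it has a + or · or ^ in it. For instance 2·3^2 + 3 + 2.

15 —HB2→ 2^(2 + 1) + 2^2 + 2 + 1 —bump→ 3^(3 + 1) + 3^3 + 3 + 1 = 112 —(−1)→ 111
111 —HB3→ 3^(3 + 1) + 3^3 + 3 —bump→ 4^(4 + 1) + 4^4 + 4 = 1284 —(−1)→ 1283

3^(3 + 1) + 3^3 + 3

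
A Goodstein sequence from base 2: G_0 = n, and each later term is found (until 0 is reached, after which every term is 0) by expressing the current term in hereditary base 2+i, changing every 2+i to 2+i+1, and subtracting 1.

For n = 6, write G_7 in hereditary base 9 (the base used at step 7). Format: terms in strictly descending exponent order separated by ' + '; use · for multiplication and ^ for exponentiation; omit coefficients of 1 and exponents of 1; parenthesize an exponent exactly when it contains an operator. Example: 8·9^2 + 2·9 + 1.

6 —HB2→ 2^2 + 2 —bump→ 3^3 + 3 = 30 —(−1)→ 29
29 —HB3→ 3^3 + 2 —bump→ 4^4 + 2 = 258 —(−1)→ 257
257 —HB4→ 4^4 + 1 —bump→ 5^5 + 1 = 3126 —(−1)→ 3125
3125 —HB5→ 5^5 —bump→ 6^6 = 46656 —(−1)→ 46655
46655 —HB6→ 5·6^5 + 5·6^4 + 5·6^3 + 5·6^2 + 5·6 + 5 —bump→ 5·7^5 + 5·7^4 + 5·7^3 + 5·7^2 + 5·7 + 5 = 98040 —(−1)→ 98039
98039 —HB7→ 5·7^5 + 5·7^4 + 5·7^3 + 5·7^2 + 5·7 + 4 —bump→ 5·8^5 + 5·8^4 + 5·8^3 + 5·8^2 + 5·8 + 4 = 187244 —(−1)→ 187243
187243 —HB8→ 5·8^5 + 5·8^4 + 5·8^3 + 5·8^2 + 5·8 + 3 —bump→ 5·9^5 + 5·9^4 + 5·9^3 + 5·9^2 + 5·9 + 3 = 332148 —(−1)→ 332147

5·9^5 + 5·9^4 + 5·9^3 + 5·9^2 + 5·9 + 2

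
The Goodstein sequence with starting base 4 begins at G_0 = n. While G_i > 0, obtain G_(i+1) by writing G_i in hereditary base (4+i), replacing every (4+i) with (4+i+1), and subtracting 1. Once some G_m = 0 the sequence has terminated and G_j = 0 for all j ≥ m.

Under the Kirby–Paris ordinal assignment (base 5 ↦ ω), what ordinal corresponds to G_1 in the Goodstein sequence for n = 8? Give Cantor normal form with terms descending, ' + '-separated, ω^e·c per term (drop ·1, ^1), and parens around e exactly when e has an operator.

ω + 4

step 0: 8 = 2·4; sub 5 for 4: 2·5; = 10; G_1 = 10−1 = 9
step 1: 9 = 5 + 4; sub 6 for 5: 6 + 4; = 10; G_2 = 10−1 = 9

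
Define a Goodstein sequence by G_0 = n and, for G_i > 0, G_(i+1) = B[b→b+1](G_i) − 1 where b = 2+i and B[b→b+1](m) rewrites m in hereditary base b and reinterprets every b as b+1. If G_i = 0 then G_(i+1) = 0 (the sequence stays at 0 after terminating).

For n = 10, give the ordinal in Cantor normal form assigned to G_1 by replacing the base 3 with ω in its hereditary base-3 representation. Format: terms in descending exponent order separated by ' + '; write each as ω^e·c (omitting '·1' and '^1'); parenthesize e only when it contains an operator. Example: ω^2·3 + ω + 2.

ω^(ω + 1) + 2

G_0 = 10. HB_2(10) = 2^(2 + 1) + 2. Bump = 84. G_1 = 83.
G_1 = 83. HB_3(83) = 3^(3 + 1) + 2. Bump = 1026. G_2 = 1025.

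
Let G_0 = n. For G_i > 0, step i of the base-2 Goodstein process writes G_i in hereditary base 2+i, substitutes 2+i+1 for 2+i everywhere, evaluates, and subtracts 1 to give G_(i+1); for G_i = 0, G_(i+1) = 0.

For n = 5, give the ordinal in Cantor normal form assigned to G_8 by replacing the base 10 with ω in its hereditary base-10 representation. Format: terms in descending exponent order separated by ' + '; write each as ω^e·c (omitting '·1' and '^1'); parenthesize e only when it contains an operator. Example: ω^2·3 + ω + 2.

ω^3·3 + ω^2·3 + ω·2 + 5

G_0=5  [base 2] 2^2 + 1  →[2↦3]→  3^3 + 1 = 28  −1 ⇒ G_1=27
G_1=27  [base 3] 3^3  →[3↦4]→  4^4 = 256  −1 ⇒ G_2=255
G_2=255  [base 4] 3·4^3 + 3·4^2 + 3·4 + 3  →[4↦5]→  3·5^3 + 3·5^2 + 3·5 + 3 = 468  −1 ⇒ G_3=467
G_3=467  [base 5] 3·5^3 + 3·5^2 + 3·5 + 2  →[5↦6]→  3·6^3 + 3·6^2 + 3·6 + 2 = 776  −1 ⇒ G_4=775
G_4=775  [base 6] 3·6^3 + 3·6^2 + 3·6 + 1  →[6↦7]→  3·7^3 + 3·7^2 + 3·7 + 1 = 1198  −1 ⇒ G_5=1197
G_5=1197  [base 7] 3·7^3 + 3·7^2 + 3·7  →[7↦8]→  3·8^3 + 3·8^2 + 3·8 = 1752  −1 ⇒ G_6=1751
G_6=1751  [base 8] 3·8^3 + 3·8^2 + 2·8 + 7  →[8↦9]→  3·9^3 + 3·9^2 + 2·9 + 7 = 2455  −1 ⇒ G_7=2454
G_7=2454  [base 9] 3·9^3 + 3·9^2 + 2·9 + 6  →[9↦10]→  3·10^3 + 3·10^2 + 2·10 + 6 = 3326  −1 ⇒ G_8=3325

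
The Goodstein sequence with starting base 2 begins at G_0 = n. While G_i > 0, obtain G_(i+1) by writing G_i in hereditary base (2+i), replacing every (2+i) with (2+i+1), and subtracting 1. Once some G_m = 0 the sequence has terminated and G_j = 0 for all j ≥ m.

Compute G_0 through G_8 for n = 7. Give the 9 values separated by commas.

7, 30, 259, 3127, 46657, 823543, 16777215, 37665879, 77777775

(0) 7|_2 = 2^2 + 2 + 1 ↦ 3^3 + 3 + 1|_3 = 31 ⇒ 30
(1) 30|_3 = 3^3 + 3 ↦ 4^4 + 4|_4 = 260 ⇒ 259
(2) 259|_4 = 4^4 + 3 ↦ 5^5 + 3|_5 = 3128 ⇒ 3127
(3) 3127|_5 = 5^5 + 2 ↦ 6^6 + 2|_6 = 46658 ⇒ 46657
(4) 46657|_6 = 6^6 + 1 ↦ 7^7 + 1|_7 = 823544 ⇒ 823543
(5) 823543|_7 = 7^7 ↦ 8^8|_8 = 16777216 ⇒ 16777215
(6) 16777215|_8 = 7·8^7 + 7·8^6 + 7·8^5 + 7·8^4 + 7·8^3 + 7·8^2 + 7·8 + 7 ↦ 7·9^7 + 7·9^6 + 7·9^5 + 7·9^4 + 7·9^3 + 7·9^2 + 7·9 + 7|_9 = 37665880 ⇒ 37665879
(7) 37665879|_9 = 7·9^7 + 7·9^6 + 7·9^5 + 7·9^4 + 7·9^3 + 7·9^2 + 7·9 + 6 ↦ 7·10^7 + 7·10^6 + 7·10^5 + 7·10^4 + 7·10^3 + 7·10^2 + 7·10 + 6|_10 = 77777776 ⇒ 77777775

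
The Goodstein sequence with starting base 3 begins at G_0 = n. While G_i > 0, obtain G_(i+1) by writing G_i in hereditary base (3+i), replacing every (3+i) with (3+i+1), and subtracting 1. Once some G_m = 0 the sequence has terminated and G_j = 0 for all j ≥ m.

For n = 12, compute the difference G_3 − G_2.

base 3: 12 = 3^2 + 3; at 4: 4^2 + 4 = 20; next = 19
base 4: 19 = 4^2 + 3; at 5: 5^2 + 3 = 28; next = 27
base 5: 27 = 5^2 + 2; at 6: 6^2 + 2 = 38; next = 37

10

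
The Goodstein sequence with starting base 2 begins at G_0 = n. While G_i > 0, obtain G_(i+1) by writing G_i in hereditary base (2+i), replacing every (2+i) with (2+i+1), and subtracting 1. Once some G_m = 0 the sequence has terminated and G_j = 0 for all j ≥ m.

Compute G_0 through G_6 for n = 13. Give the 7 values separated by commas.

[0] 13 ≡ 2^(2 + 1) + 2^2 + 1 (base 2). Lift 3: 109. −1: 108.
[1] 108 ≡ 3^(3 + 1) + 3^3 (base 3). Lift 4: 1280. −1: 1279.
[2] 1279 ≡ 4^(4 + 1) + 3·4^3 + 3·4^2 + 3·4 + 3 (base 4). Lift 5: 16093. −1: 16092.
[3] 16092 ≡ 5^(5 + 1) + 3·5^3 + 3·5^2 + 3·5 + 2 (base 5). Lift 6: 280712. −1: 280711.
[4] 280711 ≡ 6^(6 + 1) + 3·6^3 + 3·6^2 + 3·6 + 1 (base 6). Lift 7: 5765999. −1: 5765998.
[5] 5765998 ≡ 7^(7 + 1) + 3·7^3 + 3·7^2 + 3·7 (base 7). Lift 8: 134219480. −1: 134219479.

13, 108, 1279, 16092, 280711, 5765998, 134219479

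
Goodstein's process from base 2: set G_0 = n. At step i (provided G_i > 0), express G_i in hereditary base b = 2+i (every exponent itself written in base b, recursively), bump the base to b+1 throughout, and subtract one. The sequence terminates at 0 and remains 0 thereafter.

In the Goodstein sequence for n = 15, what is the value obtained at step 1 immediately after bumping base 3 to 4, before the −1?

G_0 = 15. HB_2(15) = 2^(2 + 1) + 2^2 + 2 + 1. Bump = 112. G_1 = 111.
G_1 = 111. HB_3(111) = 3^(3 + 1) + 3^3 + 3. Bump = 1284. G_2 = 1283.

1284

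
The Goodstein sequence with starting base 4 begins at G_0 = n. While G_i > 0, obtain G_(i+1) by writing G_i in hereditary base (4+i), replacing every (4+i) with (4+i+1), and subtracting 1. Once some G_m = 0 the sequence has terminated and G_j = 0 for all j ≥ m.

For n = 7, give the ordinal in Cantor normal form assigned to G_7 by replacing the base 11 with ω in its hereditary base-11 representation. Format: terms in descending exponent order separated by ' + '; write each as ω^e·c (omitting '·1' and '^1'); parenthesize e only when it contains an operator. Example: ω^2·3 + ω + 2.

4

(0) 7|_4 = 4 + 3 ↦ 5 + 3|_5 = 8 ⇒ 7
(1) 7|_5 = 5 + 2 ↦ 6 + 2|_6 = 8 ⇒ 7
(2) 7|_6 = 6 + 1 ↦ 7 + 1|_7 = 8 ⇒ 7
(3) 7|_7 = 7 ↦ 8|_8 = 8 ⇒ 7
(4) 7|_8 = 7 ↦ 7|_9 = 7 ⇒ 6
(5) 6|_9 = 6 ↦ 6|_10 = 6 ⇒ 5
(6) 5|_10 = 5 ↦ 5|_11 = 5 ⇒ 4
(7) 4|_11 = 4 ↦ 4|_12 = 4 ⇒ 3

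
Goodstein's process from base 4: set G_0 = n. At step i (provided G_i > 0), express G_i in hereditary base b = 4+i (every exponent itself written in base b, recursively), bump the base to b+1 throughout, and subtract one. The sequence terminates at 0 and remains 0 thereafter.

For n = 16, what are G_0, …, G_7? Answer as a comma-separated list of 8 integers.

G_0 = 16. HB_4(16) = 4^2. Bump = 25. G_1 = 24.
G_1 = 24. HB_5(24) = 4·5 + 4. Bump = 28. G_2 = 27.
G_2 = 27. HB_6(27) = 4·6 + 3. Bump = 31. G_3 = 30.
G_3 = 30. HB_7(30) = 4·7 + 2. Bump = 34. G_4 = 33.
G_4 = 33. HB_8(33) = 4·8 + 1. Bump = 37. G_5 = 36.
G_5 = 36. HB_9(36) = 4·9. Bump = 40. G_6 = 39.
G_6 = 39. HB_10(39) = 3·10 + 9. Bump = 42. G_7 = 41.

16, 24, 27, 30, 33, 36, 39, 41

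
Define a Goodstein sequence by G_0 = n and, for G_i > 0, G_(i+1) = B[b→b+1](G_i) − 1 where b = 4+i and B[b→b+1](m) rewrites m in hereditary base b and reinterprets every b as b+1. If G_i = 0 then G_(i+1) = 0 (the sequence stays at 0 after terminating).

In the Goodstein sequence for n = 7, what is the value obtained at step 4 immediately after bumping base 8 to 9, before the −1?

7

step 0: 7 = 4 + 3; sub 5 for 4: 5 + 3; = 8; G_1 = 8−1 = 7
step 1: 7 = 5 + 2; sub 6 for 5: 6 + 2; = 8; G_2 = 8−1 = 7
step 2: 7 = 6 + 1; sub 7 for 6: 7 + 1; = 8; G_3 = 8−1 = 7
step 3: 7 = 7; sub 8 for 7: 8; = 8; G_4 = 8−1 = 7
step 4: 7 = 7; sub 9 for 8: 7; = 7; G_5 = 7−1 = 6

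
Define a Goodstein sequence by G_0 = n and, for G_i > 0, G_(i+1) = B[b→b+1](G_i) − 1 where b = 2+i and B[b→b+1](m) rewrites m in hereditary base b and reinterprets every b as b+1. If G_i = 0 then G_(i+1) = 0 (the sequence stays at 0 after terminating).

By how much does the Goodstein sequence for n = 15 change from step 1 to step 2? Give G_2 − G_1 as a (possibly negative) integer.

1172

[0] 15 ≡ 2^(2 + 1) + 2^2 + 2 + 1 (base 2). Lift 3: 112. −1: 111.
[1] 111 ≡ 3^(3 + 1) + 3^3 + 3 (base 3). Lift 4: 1284. −1: 1283.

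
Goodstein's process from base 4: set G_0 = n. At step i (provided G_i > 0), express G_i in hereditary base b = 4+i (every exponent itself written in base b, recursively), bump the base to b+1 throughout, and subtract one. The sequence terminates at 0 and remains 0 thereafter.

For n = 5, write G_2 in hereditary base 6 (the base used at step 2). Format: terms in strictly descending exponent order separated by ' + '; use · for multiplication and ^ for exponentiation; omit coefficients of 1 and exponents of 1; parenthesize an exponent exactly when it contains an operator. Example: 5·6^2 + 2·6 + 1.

5

[0] 5 ≡ 4 + 1 (base 4). Lift 5: 6. −1: 5.
[1] 5 ≡ 5 (base 5). Lift 6: 6. −1: 5.
[2] 5 ≡ 5 (base 6). Lift 7: 5. −1: 4.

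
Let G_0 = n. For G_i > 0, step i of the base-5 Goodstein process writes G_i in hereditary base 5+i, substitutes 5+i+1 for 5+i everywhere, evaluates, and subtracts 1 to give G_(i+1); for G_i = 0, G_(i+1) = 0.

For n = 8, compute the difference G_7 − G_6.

(0) 8|_5 = 5 + 3 ↦ 6 + 3|_6 = 9 ⇒ 8
(1) 8|_6 = 6 + 2 ↦ 7 + 2|_7 = 9 ⇒ 8
(2) 8|_7 = 7 + 1 ↦ 8 + 1|_8 = 9 ⇒ 8
(3) 8|_8 = 8 ↦ 9|_9 = 9 ⇒ 8
(4) 8|_9 = 8 ↦ 8|_10 = 8 ⇒ 7
(5) 7|_10 = 7 ↦ 7|_11 = 7 ⇒ 6
(6) 6|_11 = 6 ↦ 6|_12 = 6 ⇒ 5

-1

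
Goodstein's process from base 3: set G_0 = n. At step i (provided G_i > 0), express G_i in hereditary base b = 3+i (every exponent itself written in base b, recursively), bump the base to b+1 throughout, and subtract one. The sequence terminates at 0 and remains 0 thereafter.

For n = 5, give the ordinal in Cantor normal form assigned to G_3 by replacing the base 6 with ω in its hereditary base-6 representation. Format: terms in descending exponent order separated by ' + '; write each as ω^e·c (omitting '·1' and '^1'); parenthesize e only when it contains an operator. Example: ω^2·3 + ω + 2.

G_0=5  [base 3] 3 + 2  →[3↦4]→  4 + 2 = 6  −1 ⇒ G_1=5
G_1=5  [base 4] 4 + 1  →[4↦5]→  5 + 1 = 6  −1 ⇒ G_2=5
G_2=5  [base 5] 5  →[5↦6]→  6 = 6  −1 ⇒ G_3=5
G_3=5  [base 6] 5  →[6↦7]→  5 = 5  −1 ⇒ G_4=4

5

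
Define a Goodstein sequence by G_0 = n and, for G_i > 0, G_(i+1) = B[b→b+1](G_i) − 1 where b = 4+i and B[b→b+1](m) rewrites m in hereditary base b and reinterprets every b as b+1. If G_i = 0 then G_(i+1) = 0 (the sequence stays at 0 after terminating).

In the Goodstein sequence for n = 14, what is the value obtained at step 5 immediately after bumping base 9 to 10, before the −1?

i=0: 14 = 3·4 + 2 (b=4); 4→5: 3·5 + 2 = 17; 17−1 = 16
i=1: 16 = 3·5 + 1 (b=5); 5→6: 3·6 + 1 = 19; 19−1 = 18
i=2: 18 = 3·6 (b=6); 6→7: 3·7 = 21; 21−1 = 20
i=3: 20 = 2·7 + 6 (b=7); 7→8: 2·8 + 6 = 22; 22−1 = 21
i=4: 21 = 2·8 + 5 (b=8); 8→9: 2·9 + 5 = 23; 23−1 = 22
i=5: 22 = 2·9 + 4 (b=9); 9→10: 2·10 + 4 = 24; 24−1 = 23

24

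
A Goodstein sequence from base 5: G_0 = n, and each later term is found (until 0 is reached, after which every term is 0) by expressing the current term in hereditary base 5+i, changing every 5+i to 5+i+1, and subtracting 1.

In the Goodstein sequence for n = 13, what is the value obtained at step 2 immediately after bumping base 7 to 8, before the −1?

17

base 5: 13 = 2·5 + 3; at 6: 2·6 + 3 = 15; next = 14
base 6: 14 = 2·6 + 2; at 7: 2·7 + 2 = 16; next = 15
base 7: 15 = 2·7 + 1; at 8: 2·8 + 1 = 17; next = 16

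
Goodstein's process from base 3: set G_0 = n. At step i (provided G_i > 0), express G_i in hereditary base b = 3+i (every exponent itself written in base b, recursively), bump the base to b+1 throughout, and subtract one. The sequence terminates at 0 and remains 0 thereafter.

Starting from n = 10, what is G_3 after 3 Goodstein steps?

step 0: 10 = 3^2 + 1; sub 4 for 3: 4^2 + 1; = 17; G_1 = 17−1 = 16
step 1: 16 = 4^2; sub 5 for 4: 5^2; = 25; G_2 = 25−1 = 24
step 2: 24 = 4·5 + 4; sub 6 for 5: 4·6 + 4; = 28; G_3 = 28−1 = 27
step 3: 27 = 4·6 + 3; sub 7 for 6: 4·7 + 3; = 31; G_4 = 31−1 = 30

27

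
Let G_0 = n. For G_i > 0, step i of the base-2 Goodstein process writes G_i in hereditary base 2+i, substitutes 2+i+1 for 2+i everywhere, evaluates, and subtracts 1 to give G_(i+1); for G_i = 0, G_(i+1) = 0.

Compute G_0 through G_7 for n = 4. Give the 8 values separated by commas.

base 2: 4 = 2^2; at 3: 3^3 = 27; next = 26
base 3: 26 = 2·3^2 + 2·3 + 2; at 4: 2·4^2 + 2·4 + 2 = 42; next = 41
base 4: 41 = 2·4^2 + 2·4 + 1; at 5: 2·5^2 + 2·5 + 1 = 61; next = 60
base 5: 60 = 2·5^2 + 2·5; at 6: 2·6^2 + 2·6 = 84; next = 83
base 6: 83 = 2·6^2 + 6 + 5; at 7: 2·7^2 + 7 + 5 = 110; next = 109
base 7: 109 = 2·7^2 + 7 + 4; at 8: 2·8^2 + 8 + 4 = 140; next = 139
base 8: 139 = 2·8^2 + 8 + 3; at 9: 2·9^2 + 9 + 3 = 174; next = 173

4, 26, 41, 60, 83, 109, 139, 173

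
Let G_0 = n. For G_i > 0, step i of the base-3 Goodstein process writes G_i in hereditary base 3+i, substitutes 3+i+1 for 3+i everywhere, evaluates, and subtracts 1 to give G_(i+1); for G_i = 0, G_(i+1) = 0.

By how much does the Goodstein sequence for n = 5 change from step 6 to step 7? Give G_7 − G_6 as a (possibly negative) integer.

-1

i=0: 5 = 3 + 2 (b=3); 3→4: 4 + 2 = 6; 6−1 = 5
i=1: 5 = 4 + 1 (b=4); 4→5: 5 + 1 = 6; 6−1 = 5
i=2: 5 = 5 (b=5); 5→6: 6 = 6; 6−1 = 5
i=3: 5 = 5 (b=6); 6→7: 5 = 5; 5−1 = 4
i=4: 4 = 4 (b=7); 7→8: 4 = 4; 4−1 = 3
i=5: 3 = 3 (b=8); 8→9: 3 = 3; 3−1 = 2
i=6: 2 = 2 (b=9); 9→10: 2 = 2; 2−1 = 1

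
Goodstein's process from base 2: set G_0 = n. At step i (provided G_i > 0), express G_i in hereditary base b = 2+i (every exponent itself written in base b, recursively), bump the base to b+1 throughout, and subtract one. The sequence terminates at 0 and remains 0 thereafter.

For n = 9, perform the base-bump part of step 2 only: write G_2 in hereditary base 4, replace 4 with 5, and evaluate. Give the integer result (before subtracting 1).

9843

G_0=9  [base 2] 2^(2 + 1) + 1  →[2↦3]→  3^(3 + 1) + 1 = 82  −1 ⇒ G_1=81
G_1=81  [base 3] 3^(3 + 1)  →[3↦4]→  4^(4 + 1) = 1024  −1 ⇒ G_2=1023
G_2=1023  [base 4] 3·4^4 + 3·4^3 + 3·4^2 + 3·4 + 3  →[4↦5]→  3·5^5 + 3·5^3 + 3·5^2 + 3·5 + 3 = 9843  −1 ⇒ G_3=9842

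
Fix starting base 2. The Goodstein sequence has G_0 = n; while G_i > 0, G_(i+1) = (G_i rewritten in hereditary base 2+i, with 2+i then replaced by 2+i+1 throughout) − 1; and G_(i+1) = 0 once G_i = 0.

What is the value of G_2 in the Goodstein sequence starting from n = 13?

13 —HB2→ 2^(2 + 1) + 2^2 + 1 —bump→ 3^(3 + 1) + 3^3 + 1 = 109 —(−1)→ 108
108 —HB3→ 3^(3 + 1) + 3^3 —bump→ 4^(4 + 1) + 4^4 = 1280 —(−1)→ 1279
1279 —HB4→ 4^(4 + 1) + 3·4^3 + 3·4^2 + 3·4 + 3 —bump→ 5^(5 + 1) + 3·5^3 + 3·5^2 + 3·5 + 3 = 16093 —(−1)→ 16092

1279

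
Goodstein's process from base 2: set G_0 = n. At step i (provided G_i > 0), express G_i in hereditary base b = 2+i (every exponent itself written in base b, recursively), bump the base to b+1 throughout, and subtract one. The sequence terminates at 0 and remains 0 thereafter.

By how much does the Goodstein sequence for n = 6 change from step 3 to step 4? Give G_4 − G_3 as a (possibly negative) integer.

43530

G_0=6  [base 2] 2^2 + 2  →[2↦3]→  3^3 + 3 = 30  −1 ⇒ G_1=29
G_1=29  [base 3] 3^3 + 2  →[3↦4]→  4^4 + 2 = 258  −1 ⇒ G_2=257
G_2=257  [base 4] 4^4 + 1  →[4↦5]→  5^5 + 1 = 3126  −1 ⇒ G_3=3125
G_3=3125  [base 5] 5^5  →[5↦6]→  6^6 = 46656  −1 ⇒ G_4=46655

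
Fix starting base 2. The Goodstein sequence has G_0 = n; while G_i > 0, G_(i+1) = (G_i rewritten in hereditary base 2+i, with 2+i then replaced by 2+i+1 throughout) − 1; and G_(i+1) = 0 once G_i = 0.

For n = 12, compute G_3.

i=0: 12 = 2^(2 + 1) + 2^2 (b=2); 2→3: 3^(3 + 1) + 3^3 = 108; 108−1 = 107
i=1: 107 = 3^(3 + 1) + 2·3^2 + 2·3 + 2 (b=3); 3→4: 4^(4 + 1) + 2·4^2 + 2·4 + 2 = 1066; 1066−1 = 1065
i=2: 1065 = 4^(4 + 1) + 2·4^2 + 2·4 + 1 (b=4); 4→5: 5^(5 + 1) + 2·5^2 + 2·5 + 1 = 15686; 15686−1 = 15685

15685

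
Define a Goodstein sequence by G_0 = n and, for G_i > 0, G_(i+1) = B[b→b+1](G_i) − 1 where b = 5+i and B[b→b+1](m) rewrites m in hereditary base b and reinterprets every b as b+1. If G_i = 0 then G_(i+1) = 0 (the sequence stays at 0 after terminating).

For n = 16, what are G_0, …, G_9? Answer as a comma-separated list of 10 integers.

16, 18, 20, 21, 22, 23, 24, 25, 26, 27

G_0 = 16. HB_5(16) = 3·5 + 1. Bump = 19. G_1 = 18.
G_1 = 18. HB_6(18) = 3·6. Bump = 21. G_2 = 20.
G_2 = 20. HB_7(20) = 2·7 + 6. Bump = 22. G_3 = 21.
G_3 = 21. HB_8(21) = 2·8 + 5. Bump = 23. G_4 = 22.
G_4 = 22. HB_9(22) = 2·9 + 4. Bump = 24. G_5 = 23.
G_5 = 23. HB_10(23) = 2·10 + 3. Bump = 25. G_6 = 24.
G_6 = 24. HB_11(24) = 2·11 + 2. Bump = 26. G_7 = 25.
G_7 = 25. HB_12(25) = 2·12 + 1. Bump = 27. G_8 = 26.
G_8 = 26. HB_13(26) = 2·13. Bump = 28. G_9 = 27.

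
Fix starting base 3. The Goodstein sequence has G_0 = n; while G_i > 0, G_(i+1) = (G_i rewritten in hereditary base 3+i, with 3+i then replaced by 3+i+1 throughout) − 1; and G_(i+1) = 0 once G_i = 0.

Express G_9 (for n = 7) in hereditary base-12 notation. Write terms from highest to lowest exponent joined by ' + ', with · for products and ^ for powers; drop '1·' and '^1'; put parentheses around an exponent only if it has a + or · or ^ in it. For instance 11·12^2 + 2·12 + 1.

base 3: 7 = 2·3 + 1; at 4: 2·4 + 1 = 9; next = 8
base 4: 8 = 2·4; at 5: 2·5 = 10; next = 9
base 5: 9 = 5 + 4; at 6: 6 + 4 = 10; next = 9
base 6: 9 = 6 + 3; at 7: 7 + 3 = 10; next = 9
base 7: 9 = 7 + 2; at 8: 8 + 2 = 10; next = 9
base 8: 9 = 8 + 1; at 9: 9 + 1 = 10; next = 9
base 9: 9 = 9; at 10: 10 = 10; next = 9
base 10: 9 = 9; at 11: 9 = 9; next = 8
base 11: 8 = 8; at 12: 8 = 8; next = 7

7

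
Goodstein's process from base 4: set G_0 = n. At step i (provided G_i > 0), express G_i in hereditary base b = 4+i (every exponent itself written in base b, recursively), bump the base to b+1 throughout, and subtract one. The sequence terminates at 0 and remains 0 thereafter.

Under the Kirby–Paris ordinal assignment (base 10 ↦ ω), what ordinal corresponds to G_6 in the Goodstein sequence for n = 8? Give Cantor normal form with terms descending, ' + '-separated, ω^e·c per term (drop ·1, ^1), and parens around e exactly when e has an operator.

9

[0] 8 ≡ 2·4 (base 4). Lift 5: 10. −1: 9.
[1] 9 ≡ 5 + 4 (base 5). Lift 6: 10. −1: 9.
[2] 9 ≡ 6 + 3 (base 6). Lift 7: 10. −1: 9.
[3] 9 ≡ 7 + 2 (base 7). Lift 8: 10. −1: 9.
[4] 9 ≡ 8 + 1 (base 8). Lift 9: 10. −1: 9.
[5] 9 ≡ 9 (base 9). Lift 10: 10. −1: 9.
[6] 9 ≡ 9 (base 10). Lift 11: 9. −1: 8.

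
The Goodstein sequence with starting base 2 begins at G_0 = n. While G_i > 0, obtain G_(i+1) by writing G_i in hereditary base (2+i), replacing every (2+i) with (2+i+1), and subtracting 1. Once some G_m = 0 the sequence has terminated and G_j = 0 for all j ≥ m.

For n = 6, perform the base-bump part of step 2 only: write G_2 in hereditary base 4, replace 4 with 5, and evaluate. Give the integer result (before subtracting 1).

3126

step 0: 6 = 2^2 + 2; sub 3 for 2: 3^3 + 3; = 30; G_1 = 30−1 = 29
step 1: 29 = 3^3 + 2; sub 4 for 3: 4^4 + 2; = 258; G_2 = 258−1 = 257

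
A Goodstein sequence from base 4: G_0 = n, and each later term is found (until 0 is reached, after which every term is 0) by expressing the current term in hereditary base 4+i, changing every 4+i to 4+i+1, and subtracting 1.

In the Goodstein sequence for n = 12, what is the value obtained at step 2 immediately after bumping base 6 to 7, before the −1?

(0) 12|_4 = 3·4 ↦ 3·5|_5 = 15 ⇒ 14
(1) 14|_5 = 2·5 + 4 ↦ 2·6 + 4|_6 = 16 ⇒ 15
(2) 15|_6 = 2·6 + 3 ↦ 2·7 + 3|_7 = 17 ⇒ 16

17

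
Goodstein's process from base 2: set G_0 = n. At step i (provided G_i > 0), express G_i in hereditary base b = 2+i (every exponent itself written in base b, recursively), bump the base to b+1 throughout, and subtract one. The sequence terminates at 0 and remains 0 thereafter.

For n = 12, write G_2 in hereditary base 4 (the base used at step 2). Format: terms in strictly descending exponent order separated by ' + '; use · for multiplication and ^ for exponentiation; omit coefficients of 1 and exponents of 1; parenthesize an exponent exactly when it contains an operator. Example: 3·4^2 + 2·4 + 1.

12 —HB2→ 2^(2 + 1) + 2^2 —bump→ 3^(3 + 1) + 3^3 = 108 —(−1)→ 107
107 —HB3→ 3^(3 + 1) + 2·3^2 + 2·3 + 2 —bump→ 4^(4 + 1) + 2·4^2 + 2·4 + 2 = 1066 —(−1)→ 1065
1065 —HB4→ 4^(4 + 1) + 2·4^2 + 2·4 + 1 —bump→ 5^(5 + 1) + 2·5^2 + 2·5 + 1 = 15686 —(−1)→ 15685

4^(4 + 1) + 2·4^2 + 2·4 + 1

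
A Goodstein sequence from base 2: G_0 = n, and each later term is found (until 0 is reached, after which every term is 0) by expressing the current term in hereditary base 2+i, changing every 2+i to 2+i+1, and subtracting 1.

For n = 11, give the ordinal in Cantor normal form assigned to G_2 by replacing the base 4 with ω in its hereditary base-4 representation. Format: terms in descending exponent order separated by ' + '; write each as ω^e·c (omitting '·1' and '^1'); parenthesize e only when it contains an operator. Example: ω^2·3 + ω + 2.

ω^(ω + 1) + 3

base 2: 11 = 2^(2 + 1) + 2 + 1; at 3: 3^(3 + 1) + 3 + 1 = 85; next = 84
base 3: 84 = 3^(3 + 1) + 3; at 4: 4^(4 + 1) + 4 = 1028; next = 1027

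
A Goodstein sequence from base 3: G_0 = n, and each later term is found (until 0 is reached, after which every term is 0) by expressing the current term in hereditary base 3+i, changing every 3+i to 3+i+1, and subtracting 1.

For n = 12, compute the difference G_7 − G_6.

6

(0) 12|_3 = 3^2 + 3 ↦ 4^2 + 4|_4 = 20 ⇒ 19
(1) 19|_4 = 4^2 + 3 ↦ 5^2 + 3|_5 = 28 ⇒ 27
(2) 27|_5 = 5^2 + 2 ↦ 6^2 + 2|_6 = 38 ⇒ 37
(3) 37|_6 = 6^2 + 1 ↦ 7^2 + 1|_7 = 50 ⇒ 49
(4) 49|_7 = 7^2 ↦ 8^2|_8 = 64 ⇒ 63
(5) 63|_8 = 7·8 + 7 ↦ 7·9 + 7|_9 = 70 ⇒ 69
(6) 69|_9 = 7·9 + 6 ↦ 7·10 + 6|_10 = 76 ⇒ 75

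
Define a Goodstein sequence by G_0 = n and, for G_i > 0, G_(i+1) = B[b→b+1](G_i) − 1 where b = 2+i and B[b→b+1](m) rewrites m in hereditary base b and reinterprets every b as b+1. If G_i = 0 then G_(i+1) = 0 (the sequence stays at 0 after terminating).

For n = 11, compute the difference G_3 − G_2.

14600

base 2: 11 = 2^(2 + 1) + 2 + 1; at 3: 3^(3 + 1) + 3 + 1 = 85; next = 84
base 3: 84 = 3^(3 + 1) + 3; at 4: 4^(4 + 1) + 4 = 1028; next = 1027
base 4: 1027 = 4^(4 + 1) + 3; at 5: 5^(5 + 1) + 3 = 15628; next = 15627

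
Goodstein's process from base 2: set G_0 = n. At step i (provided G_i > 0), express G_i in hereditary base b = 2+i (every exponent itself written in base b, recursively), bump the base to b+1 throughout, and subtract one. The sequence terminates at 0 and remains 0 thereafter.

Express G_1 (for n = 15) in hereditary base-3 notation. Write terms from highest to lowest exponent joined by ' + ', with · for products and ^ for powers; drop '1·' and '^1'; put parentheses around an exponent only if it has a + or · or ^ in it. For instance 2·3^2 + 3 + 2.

G_0=15  [base 2] 2^(2 + 1) + 2^2 + 2 + 1  →[2↦3]→  3^(3 + 1) + 3^3 + 3 + 1 = 112  −1 ⇒ G_1=111
G_1=111  [base 3] 3^(3 + 1) + 3^3 + 3  →[3↦4]→  4^(4 + 1) + 4^4 + 4 = 1284  −1 ⇒ G_2=1283

3^(3 + 1) + 3^3 + 3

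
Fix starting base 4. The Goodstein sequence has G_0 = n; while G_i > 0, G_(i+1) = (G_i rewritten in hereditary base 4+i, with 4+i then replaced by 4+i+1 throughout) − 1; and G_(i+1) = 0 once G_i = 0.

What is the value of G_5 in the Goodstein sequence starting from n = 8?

9

base 4: 8 = 2·4; at 5: 2·5 = 10; next = 9
base 5: 9 = 5 + 4; at 6: 6 + 4 = 10; next = 9
base 6: 9 = 6 + 3; at 7: 7 + 3 = 10; next = 9
base 7: 9 = 7 + 2; at 8: 8 + 2 = 10; next = 9
base 8: 9 = 8 + 1; at 9: 9 + 1 = 10; next = 9
base 9: 9 = 9; at 10: 10 = 10; next = 9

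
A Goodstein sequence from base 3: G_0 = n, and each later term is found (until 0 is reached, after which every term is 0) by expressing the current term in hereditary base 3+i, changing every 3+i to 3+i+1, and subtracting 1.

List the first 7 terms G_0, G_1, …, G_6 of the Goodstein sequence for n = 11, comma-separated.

step 0: 11 = 3^2 + 2; sub 4 for 3: 4^2 + 2; = 18; G_1 = 18−1 = 17
step 1: 17 = 4^2 + 1; sub 5 for 4: 5^2 + 1; = 26; G_2 = 26−1 = 25
step 2: 25 = 5^2; sub 6 for 5: 6^2; = 36; G_3 = 36−1 = 35
step 3: 35 = 5·6 + 5; sub 7 for 6: 5·7 + 5; = 40; G_4 = 40−1 = 39
step 4: 39 = 5·7 + 4; sub 8 for 7: 5·8 + 4; = 44; G_5 = 44−1 = 43
step 5: 43 = 5·8 + 3; sub 9 for 8: 5·9 + 3; = 48; G_6 = 48−1 = 47

11, 17, 25, 35, 39, 43, 47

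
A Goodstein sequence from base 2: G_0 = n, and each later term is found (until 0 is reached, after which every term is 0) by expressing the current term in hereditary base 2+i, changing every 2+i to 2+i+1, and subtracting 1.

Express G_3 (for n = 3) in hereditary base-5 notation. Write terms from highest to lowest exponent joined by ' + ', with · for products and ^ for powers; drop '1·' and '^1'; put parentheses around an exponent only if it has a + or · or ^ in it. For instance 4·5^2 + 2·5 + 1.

[0] 3 ≡ 2 + 1 (base 2). Lift 3: 4. −1: 3.
[1] 3 ≡ 3 (base 3). Lift 4: 4. −1: 3.
[2] 3 ≡ 3 (base 4). Lift 5: 3. −1: 2.
[3] 2 ≡ 2 (base 5). Lift 6: 2. −1: 1.

2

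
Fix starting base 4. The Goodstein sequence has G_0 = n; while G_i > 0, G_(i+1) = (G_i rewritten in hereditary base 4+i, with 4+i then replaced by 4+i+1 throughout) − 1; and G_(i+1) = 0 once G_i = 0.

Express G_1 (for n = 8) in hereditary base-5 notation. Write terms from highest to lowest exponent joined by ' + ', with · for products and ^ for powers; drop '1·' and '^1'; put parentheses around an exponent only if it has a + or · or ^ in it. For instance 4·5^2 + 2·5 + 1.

5 + 4

8 —HB4→ 2·4 —bump→ 2·5 = 10 —(−1)→ 9
9 —HB5→ 5 + 4 —bump→ 6 + 4 = 10 —(−1)→ 9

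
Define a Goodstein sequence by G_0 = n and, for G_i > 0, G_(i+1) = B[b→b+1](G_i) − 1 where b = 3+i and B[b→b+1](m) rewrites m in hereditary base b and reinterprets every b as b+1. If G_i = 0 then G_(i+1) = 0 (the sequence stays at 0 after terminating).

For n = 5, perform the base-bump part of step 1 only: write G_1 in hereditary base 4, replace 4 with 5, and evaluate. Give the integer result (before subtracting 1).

6

base 3: 5 = 3 + 2; at 4: 4 + 2 = 6; next = 5
base 4: 5 = 4 + 1; at 5: 5 + 1 = 6; next = 5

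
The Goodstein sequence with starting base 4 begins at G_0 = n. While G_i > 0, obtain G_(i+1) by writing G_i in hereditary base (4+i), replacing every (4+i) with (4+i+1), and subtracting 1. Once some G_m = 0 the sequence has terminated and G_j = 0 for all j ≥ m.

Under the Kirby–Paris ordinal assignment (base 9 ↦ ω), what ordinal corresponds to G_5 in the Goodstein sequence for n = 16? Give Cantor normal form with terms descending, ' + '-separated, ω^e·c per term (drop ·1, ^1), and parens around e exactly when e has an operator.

ω·4

16 —HB4→ 4^2 —bump→ 5^2 = 25 —(−1)→ 24
24 —HB5→ 4·5 + 4 —bump→ 4·6 + 4 = 28 —(−1)→ 27
27 —HB6→ 4·6 + 3 —bump→ 4·7 + 3 = 31 —(−1)→ 30
30 —HB7→ 4·7 + 2 —bump→ 4·8 + 2 = 34 —(−1)→ 33
33 —HB8→ 4·8 + 1 —bump→ 4·9 + 1 = 37 —(−1)→ 36
36 —HB9→ 4·9 —bump→ 4·10 = 40 —(−1)→ 39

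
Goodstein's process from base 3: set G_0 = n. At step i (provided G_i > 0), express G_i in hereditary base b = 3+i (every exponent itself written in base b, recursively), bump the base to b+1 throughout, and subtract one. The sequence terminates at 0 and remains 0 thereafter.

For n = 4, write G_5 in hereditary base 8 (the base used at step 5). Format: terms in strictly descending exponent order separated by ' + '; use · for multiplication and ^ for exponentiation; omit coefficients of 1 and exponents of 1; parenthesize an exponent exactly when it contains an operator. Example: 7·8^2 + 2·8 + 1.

step 0: 4 = 3 + 1; sub 4 for 3: 4 + 1; = 5; G_1 = 5−1 = 4
step 1: 4 = 4; sub 5 for 4: 5; = 5; G_2 = 5−1 = 4
step 2: 4 = 4; sub 6 for 5: 4; = 4; G_3 = 4−1 = 3
step 3: 3 = 3; sub 7 for 6: 3; = 3; G_4 = 3−1 = 2
step 4: 2 = 2; sub 8 for 7: 2; = 2; G_5 = 2−1 = 1
step 5: 1 = 1; sub 9 for 8: 1; = 1; G_6 = 1−1 = 0

1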